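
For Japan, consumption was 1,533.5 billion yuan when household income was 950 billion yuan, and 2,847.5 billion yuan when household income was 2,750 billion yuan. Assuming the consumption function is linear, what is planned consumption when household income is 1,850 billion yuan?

C = 2190.5

MPC = (2847.5 − 1533.5)/(2750 − 950) = 1314/1800 = 0.73
a = 1533.5 − 0.73(950) = 1533.5 − 693.5 = 840
C = 840 + 0.73(1850) = 840 + 1350.5 = 2190.5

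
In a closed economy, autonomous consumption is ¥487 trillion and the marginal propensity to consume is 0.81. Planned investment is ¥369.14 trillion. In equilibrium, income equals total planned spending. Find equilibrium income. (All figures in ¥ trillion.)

Y = 4506

Y = C + I = 487 + 0.81Y + 369.14
Y − 0.81Y = 856.14
0.19Y = 856.14, so Y = 856.14/0.19 = 4506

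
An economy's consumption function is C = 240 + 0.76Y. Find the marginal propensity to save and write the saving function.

MPS = 0.24; S = -240 + 0.24Y

MPS = 1 − MPC = 1 − 0.76 = 0.24
S = Y − C = -240 + 0.24Y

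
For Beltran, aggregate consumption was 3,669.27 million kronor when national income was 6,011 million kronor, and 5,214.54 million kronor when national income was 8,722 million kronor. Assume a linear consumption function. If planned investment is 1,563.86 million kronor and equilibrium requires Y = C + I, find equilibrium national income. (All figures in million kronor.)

MPC = (5214.54 − 3669.27)/(8722 − 6011) = 1545.27/2711 = 0.57
a = 3669.27 − 0.57(6011) = 243
Equilibrium: Y = 243 + 0.57Y + 1563.86
0.43Y = 1806.86, so Y = 1806.86/0.43 = 4202

Y = 4202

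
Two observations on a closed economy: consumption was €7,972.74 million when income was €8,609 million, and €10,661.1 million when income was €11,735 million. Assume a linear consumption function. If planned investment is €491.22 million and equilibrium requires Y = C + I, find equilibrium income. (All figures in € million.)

MPC = (10661.1 − 7972.74)/(11735 − 8609) = 2688.36/3126 = 0.86
a = 7972.74 − 0.86(8609) = 569
Equilibrium: Y = 569 + 0.86Y + 491.22
0.14Y = 1060.22, so Y = 1060.22/0.14 = 7573

Y = 7573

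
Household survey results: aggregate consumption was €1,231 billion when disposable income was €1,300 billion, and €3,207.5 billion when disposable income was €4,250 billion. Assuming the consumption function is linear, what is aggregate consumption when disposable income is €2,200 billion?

C = 1834

MPC = (3207.5 − 1231)/(4250 − 1300) = 1976.5/2950 = 0.67
a = 1231 − 0.67(1300) = 1231 − 871 = 360
C = 360 + 0.67(2200) = 360 + 1474 = 1834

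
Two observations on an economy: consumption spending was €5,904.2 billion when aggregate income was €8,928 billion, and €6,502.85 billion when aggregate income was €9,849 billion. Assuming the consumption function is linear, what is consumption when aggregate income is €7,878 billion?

MPC = (6502.85 − 5904.2)/(9849 − 8928) = 598.65/921 = 0.65
a = 5904.2 − 0.65(8928) = 5904.2 − 5803.2 = 101
C = 101 + 0.65(7878) = 101 + 5120.7 = 5221.7

C = 5221.7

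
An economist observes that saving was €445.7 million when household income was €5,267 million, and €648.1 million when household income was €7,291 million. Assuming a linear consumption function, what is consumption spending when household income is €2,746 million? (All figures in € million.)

C = 2552.4

MPS = ΔS/ΔY = (648.1 − 445.7)/(7291 − 5267) = 202.4/2024 = 0.1
MPC = 1 − MPS = 0.9
Autonomous saving = 445.7 − 0.1(5267) = -81, so a = 81
C = 81 + 0.9(2746) = 81 + 2471.4 = 2552.4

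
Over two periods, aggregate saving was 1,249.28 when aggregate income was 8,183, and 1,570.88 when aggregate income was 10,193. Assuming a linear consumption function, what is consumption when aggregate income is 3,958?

C = 3384.72

MPS = ΔS/ΔY = (1570.88 − 1249.28)/(10193 − 8183) = 321.6/2010 = 0.16
MPC = 1 − MPS = 0.84
Autonomous saving = 1249.28 − 0.16(8183) = -60, so a = 60
C = 60 + 0.84(3958) = 60 + 3324.72 = 3384.72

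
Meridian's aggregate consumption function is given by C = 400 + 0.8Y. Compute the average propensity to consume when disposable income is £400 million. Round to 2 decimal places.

C = 400 + 0.8(400) = 720
APC = C/Y = 720/400 = 1.80

APC = 1.80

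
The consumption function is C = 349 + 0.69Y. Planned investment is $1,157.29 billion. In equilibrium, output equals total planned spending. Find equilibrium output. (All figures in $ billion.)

Y = 4859

Y = C + I = 349 + 0.69Y + 1157.29
Y − 0.69Y = 1506.29
0.31Y = 1506.29, so Y = 1506.29/0.31 = 4859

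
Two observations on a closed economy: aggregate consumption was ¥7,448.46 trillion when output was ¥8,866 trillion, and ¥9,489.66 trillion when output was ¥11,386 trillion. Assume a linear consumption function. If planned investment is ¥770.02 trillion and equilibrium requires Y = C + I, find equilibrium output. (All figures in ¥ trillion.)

MPC = (9489.66 − 7448.46)/(11386 − 8866) = 2041.2/2520 = 0.81
a = 7448.46 − 0.81(8866) = 267
Equilibrium: Y = 267 + 0.81Y + 770.02
0.19Y = 1037.02, so Y = 1037.02/0.19 = 5458

Y = 5458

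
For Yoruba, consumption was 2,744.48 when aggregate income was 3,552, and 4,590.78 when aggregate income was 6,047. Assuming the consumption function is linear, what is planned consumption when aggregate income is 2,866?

C = 2236.84

MPC = (4590.78 − 2744.48)/(6047 − 3552) = 1846.3/2495 = 0.74
a = 2744.48 − 0.74(3552) = 2744.48 − 2628.48 = 116
C = 116 + 0.74(2866) = 116 + 2120.84 = 2236.84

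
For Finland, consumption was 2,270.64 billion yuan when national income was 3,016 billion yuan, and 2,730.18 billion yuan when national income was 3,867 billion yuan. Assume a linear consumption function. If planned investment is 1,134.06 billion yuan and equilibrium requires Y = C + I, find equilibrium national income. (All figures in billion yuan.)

Y = 3861

MPC = (2730.18 − 2270.64)/(3867 − 3016) = 459.54/851 = 0.54
a = 2270.64 − 0.54(3016) = 642
Equilibrium: Y = 642 + 0.54Y + 1134.06
0.46Y = 1776.06, so Y = 1776.06/0.46 = 3861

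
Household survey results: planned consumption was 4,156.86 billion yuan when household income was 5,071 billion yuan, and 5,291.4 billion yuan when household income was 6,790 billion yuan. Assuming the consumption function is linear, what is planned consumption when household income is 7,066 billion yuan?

MPC = (5291.4 − 4156.86)/(6790 − 5071) = 1134.54/1719 = 0.66
a = 4156.86 − 0.66(5071) = 4156.86 − 3346.86 = 810
C = 810 + 0.66(7066) = 810 + 4663.56 = 5473.56

C = 5473.56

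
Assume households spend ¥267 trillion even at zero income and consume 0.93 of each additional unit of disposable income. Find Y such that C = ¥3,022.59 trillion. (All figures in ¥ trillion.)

Y = 2963

267 + 0.93Y = 3022.59
0.93Y = 2755.59, so Y = 2755.59/0.93 = 2963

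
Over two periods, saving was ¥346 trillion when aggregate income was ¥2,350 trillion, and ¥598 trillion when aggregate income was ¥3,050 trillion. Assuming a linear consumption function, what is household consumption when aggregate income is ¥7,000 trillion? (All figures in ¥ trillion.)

MPS = ΔS/ΔY = (598 − 346)/(3050 − 2350) = 252/700 = 0.36
MPC = 1 − MPS = 0.64
Autonomous saving = 346 − 0.36(2350) = -500, so a = 500
C = 500 + 0.64(7000) = 500 + 4480 = 4980

C = 4980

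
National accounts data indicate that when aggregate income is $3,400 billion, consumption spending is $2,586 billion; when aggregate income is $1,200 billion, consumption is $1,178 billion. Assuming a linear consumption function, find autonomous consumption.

a = 410

MPC = ΔC/ΔY = (2586 − 1178)/(3400 − 1200) = 1408/2200 = 0.64
a = C − MPC·Y = 1178 − 0.64(1200) = 1178 − 768 = 410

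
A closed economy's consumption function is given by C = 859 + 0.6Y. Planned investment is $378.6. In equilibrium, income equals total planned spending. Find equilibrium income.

Y = 3094

Y = C + I = 859 + 0.6Y + 378.6
Y − 0.6Y = 1237.6
0.4Y = 1237.6, so Y = 1237.6/0.4 = 3094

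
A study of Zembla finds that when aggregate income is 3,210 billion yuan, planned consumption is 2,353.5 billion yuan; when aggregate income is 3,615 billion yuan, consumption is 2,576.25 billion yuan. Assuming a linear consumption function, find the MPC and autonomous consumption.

MPC = ΔC/ΔY = (2576.25 − 2353.5)/(3615 − 3210) = 222.75/405 = 0.55
a = C − MPC·Y = 2353.5 − 0.55(3210) = 2353.5 − 1765.5 = 588

MPC = 0.55; a = 588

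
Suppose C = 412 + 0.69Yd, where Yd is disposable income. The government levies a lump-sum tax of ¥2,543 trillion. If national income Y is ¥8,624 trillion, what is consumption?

C = 4607.89

Yd = Y − T = 8624 − 2543 = 6081
C = 412 + 0.69(6081) = 412 + 4195.89 = 4607.89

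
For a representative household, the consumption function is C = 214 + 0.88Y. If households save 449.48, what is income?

Y = 5529

S = Y − C = -214 + 0.12Y
-214 + 0.12Y = 449.48, so 0.12Y = 663.48 and Y = 5529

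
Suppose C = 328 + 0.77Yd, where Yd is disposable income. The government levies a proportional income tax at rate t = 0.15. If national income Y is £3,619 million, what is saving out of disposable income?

S = 379.5145

Yd = (1 − 0.15)(3619) = 0.85(3619) = 3076.15
C = 328 + 0.77(3076.15) = 328 + 2368.6355 = 2696.6355
S = Yd − C = 3076.15 − 2696.6355 = 379.5145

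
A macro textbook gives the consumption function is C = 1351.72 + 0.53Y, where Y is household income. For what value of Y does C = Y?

Y = 2876

At break-even, C = Y: 1351.72 + 0.53Y = Y
0.47Y = 1351.72, so Y = 1351.72/0.47 = 2876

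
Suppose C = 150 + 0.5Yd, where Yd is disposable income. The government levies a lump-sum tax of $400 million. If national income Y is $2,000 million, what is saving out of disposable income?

S = 650

Yd = Y − T = 2000 − 400 = 1600
C = 150 + 0.5(1600) = 150 + 800 = 950
S = Yd − C = 1600 − 950 = 650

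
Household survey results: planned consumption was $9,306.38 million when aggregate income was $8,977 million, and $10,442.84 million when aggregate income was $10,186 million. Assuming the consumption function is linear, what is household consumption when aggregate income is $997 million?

MPC = (10442.84 − 9306.38)/(10186 − 8977) = 1136.46/1209 = 0.94
a = 9306.38 − 0.94(8977) = 9306.38 − 8438.38 = 868
C = 868 + 0.94(997) = 868 + 937.18 = 1805.18

C = 1805.18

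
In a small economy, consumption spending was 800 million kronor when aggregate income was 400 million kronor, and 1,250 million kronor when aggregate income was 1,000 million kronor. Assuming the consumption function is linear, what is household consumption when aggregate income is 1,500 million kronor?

MPC = (1250 − 800)/(1000 − 400) = 450/600 = 0.75
a = 800 − 0.75(400) = 800 − 300 = 500
C = 500 + 0.75(1500) = 500 + 1125 = 1625

C = 1625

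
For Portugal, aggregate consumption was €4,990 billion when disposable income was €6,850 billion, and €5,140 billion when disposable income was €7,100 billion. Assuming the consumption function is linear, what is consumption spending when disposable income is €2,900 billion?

C = 2620

MPC = (5140 − 4990)/(7100 − 6850) = 150/250 = 0.6
a = 4990 − 0.6(6850) = 4990 − 4110 = 880
C = 880 + 0.6(2900) = 880 + 1740 = 2620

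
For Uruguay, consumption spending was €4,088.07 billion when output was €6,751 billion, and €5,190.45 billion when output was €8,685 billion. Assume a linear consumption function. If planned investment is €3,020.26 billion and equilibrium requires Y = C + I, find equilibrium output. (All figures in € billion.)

Y = 7582

MPC = (5190.45 − 4088.07)/(8685 − 6751) = 1102.38/1934 = 0.57
a = 4088.07 − 0.57(6751) = 240
Equilibrium: Y = 240 + 0.57Y + 3020.26
0.43Y = 3260.26, so Y = 3260.26/0.43 = 7582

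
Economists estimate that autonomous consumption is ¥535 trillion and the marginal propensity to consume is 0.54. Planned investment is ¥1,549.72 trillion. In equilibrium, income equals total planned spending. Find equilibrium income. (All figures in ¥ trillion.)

Y = C + I = 535 + 0.54Y + 1549.72
Y − 0.54Y = 2084.72
0.46Y = 2084.72, so Y = 2084.72/0.46 = 4532

Y = 4532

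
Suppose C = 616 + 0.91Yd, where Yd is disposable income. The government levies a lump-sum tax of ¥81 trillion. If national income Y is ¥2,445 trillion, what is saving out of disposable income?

S = -403.24

Yd = Y − T = 2445 − 81 = 2364
C = 616 + 0.91(2364) = 616 + 2151.24 = 2767.24
S = Yd − C = 2364 − 2767.24 = -403.24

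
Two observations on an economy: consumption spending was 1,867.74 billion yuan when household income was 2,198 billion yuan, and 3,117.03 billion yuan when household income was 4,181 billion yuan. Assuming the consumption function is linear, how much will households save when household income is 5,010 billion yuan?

S = 1370.7

MPC = (3117.03 − 1867.74)/(4181 − 2198) = 1249.29/1983 = 0.63
a = 1867.74 − 0.63(2198) = 1867.74 − 1384.74 = 483
C = 483 + 0.63(5010) = 3639.3
S = 5010 − 3639.3 = 1370.7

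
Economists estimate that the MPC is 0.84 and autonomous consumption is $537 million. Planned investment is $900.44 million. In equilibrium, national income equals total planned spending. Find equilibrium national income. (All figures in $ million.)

Y = 8984

Y = C + I = 537 + 0.84Y + 900.44
Y − 0.84Y = 1437.44
0.16Y = 1437.44, so Y = 1437.44/0.16 = 8984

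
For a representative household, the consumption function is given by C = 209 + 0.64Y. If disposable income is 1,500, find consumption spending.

C = 209 + 0.64(1500) = 209 + 960 = 1169

C = 1169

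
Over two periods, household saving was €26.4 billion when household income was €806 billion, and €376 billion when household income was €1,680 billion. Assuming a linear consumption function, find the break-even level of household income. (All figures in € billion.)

Y = 740

MPS = ΔS/ΔY = (376 − 26.4)/(1680 − 806) = 349.6/874 = 0.4
MPC = 1 − MPS = 0.6
From S(806) = 26.4: −a + 0.4(806) = 26.4, so a = 322.4 − 26.4 = 296
Break-even (S = 0): Y = a/MPS = 296/0.4 = 740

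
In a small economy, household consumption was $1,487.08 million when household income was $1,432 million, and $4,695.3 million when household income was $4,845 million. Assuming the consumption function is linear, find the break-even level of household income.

Y = 2350

MPC = (4695.3 − 1487.08)/(4845 − 1432) = 3208.22/3413 = 0.94
a = 1487.08 − 0.94(1432) = 1487.08 − 1346.08 = 141
Break-even: Y = a/(1−MPC) = 141/0.06 = 2350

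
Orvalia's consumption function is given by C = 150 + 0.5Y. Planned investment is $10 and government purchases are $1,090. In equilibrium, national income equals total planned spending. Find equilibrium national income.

Y = C + I + G = 150 + 0.5Y + 10 + 1090
Y − 0.5Y = 1250
0.5Y = 1250, so Y = 1250/0.5 = 2500

Y = 2500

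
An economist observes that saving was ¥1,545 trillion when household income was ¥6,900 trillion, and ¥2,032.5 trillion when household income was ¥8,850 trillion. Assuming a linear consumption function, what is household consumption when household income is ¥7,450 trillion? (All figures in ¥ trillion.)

MPS = ΔS/ΔY = (2032.5 − 1545)/(8850 − 6900) = 487.5/1950 = 0.25
MPC = 1 − MPS = 0.75
Autonomous saving = 1545 − 0.25(6900) = -180, so a = 180
C = 180 + 0.75(7450) = 180 + 5587.5 = 5767.5

C = 5767.5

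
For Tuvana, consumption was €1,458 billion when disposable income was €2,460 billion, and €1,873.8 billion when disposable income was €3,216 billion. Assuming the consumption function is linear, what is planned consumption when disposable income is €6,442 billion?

MPC = (1873.8 − 1458)/(3216 − 2460) = 415.8/756 = 0.55
a = 1458 − 0.55(2460) = 1458 − 1353 = 105
C = 105 + 0.55(6442) = 105 + 3543.1 = 3648.1

C = 3648.1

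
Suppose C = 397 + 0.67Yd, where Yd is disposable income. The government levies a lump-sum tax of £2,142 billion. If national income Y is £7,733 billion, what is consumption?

Yd = Y − T = 7733 − 2142 = 5591
C = 397 + 0.67(5591) = 397 + 3745.97 = 4142.97

C = 4142.97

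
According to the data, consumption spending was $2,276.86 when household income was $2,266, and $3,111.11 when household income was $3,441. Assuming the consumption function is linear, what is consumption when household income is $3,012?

MPC = (3111.11 − 2276.86)/(3441 − 2266) = 834.25/1175 = 0.71
a = 2276.86 − 0.71(2266) = 2276.86 − 1608.86 = 668
C = 668 + 0.71(3012) = 668 + 2138.52 = 2806.52

C = 2806.52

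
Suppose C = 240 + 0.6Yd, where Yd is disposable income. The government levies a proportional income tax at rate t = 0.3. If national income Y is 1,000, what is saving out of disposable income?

Yd = (1 − 0.3)(1000) = 0.7(1000) = 700
C = 240 + 0.6(700) = 240 + 420 = 660
S = Yd − C = 700 − 660 = 40

S = 40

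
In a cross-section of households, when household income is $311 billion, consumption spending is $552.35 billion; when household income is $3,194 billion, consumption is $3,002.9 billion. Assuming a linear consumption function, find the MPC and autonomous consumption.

MPC = 0.85; a = 288

MPC = ΔC/ΔY = (3002.9 − 552.35)/(3194 − 311) = 2450.55/2883 = 0.85
a = C − MPC·Y = 552.35 − 0.85(311) = 552.35 − 264.35 = 288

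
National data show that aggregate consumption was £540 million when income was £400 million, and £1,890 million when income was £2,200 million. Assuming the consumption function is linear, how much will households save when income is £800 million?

MPC = (1890 − 540)/(2200 − 400) = 1350/1800 = 0.75
a = 540 − 0.75(400) = 540 − 300 = 240
C = 240 + 0.75(800) = 840
S = 800 − 840 = -40

S = -40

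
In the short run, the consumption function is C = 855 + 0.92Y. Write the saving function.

S = -855 + 0.08Y

S = Y − C = Y − (855 + 0.92Y) = -855 + (1 − 0.92)Y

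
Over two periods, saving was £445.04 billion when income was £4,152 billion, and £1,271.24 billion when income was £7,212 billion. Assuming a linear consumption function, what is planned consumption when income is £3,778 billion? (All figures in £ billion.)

C = 3433.94

MPS = ΔS/ΔY = (1271.24 − 445.04)/(7212 − 4152) = 826.2/3060 = 0.27
MPC = 1 − MPS = 0.73
Autonomous saving = 445.04 − 0.27(4152) = -676, so a = 676
C = 676 + 0.73(3778) = 676 + 2757.94 = 3433.94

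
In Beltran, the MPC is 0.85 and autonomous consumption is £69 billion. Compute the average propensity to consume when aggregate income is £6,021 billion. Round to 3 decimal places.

C = 69 + 0.85(6021) = 5186.85
APC = C/Y = 5186.85/6021 = 0.861

APC = 0.861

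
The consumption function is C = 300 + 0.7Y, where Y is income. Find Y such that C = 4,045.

300 + 0.7Y = 4045
0.7Y = 3745, so Y = 3745/0.7 = 5350

Y = 5350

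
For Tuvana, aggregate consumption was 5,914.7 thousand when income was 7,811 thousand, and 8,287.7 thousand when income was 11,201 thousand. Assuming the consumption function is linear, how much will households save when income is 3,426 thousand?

S = 580.8

MPC = (8287.7 − 5914.7)/(11201 − 7811) = 2373/3390 = 0.7
a = 5914.7 − 0.7(7811) = 5914.7 − 5467.7 = 447
C = 447 + 0.7(3426) = 2845.2
S = 3426 − 2845.2 = 580.8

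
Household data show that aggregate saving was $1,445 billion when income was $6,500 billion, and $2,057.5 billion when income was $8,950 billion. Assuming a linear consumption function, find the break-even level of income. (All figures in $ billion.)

Y = 720

MPS = ΔS/ΔY = (2057.5 − 1445)/(8950 − 6500) = 612.5/2450 = 0.25
MPC = 1 − MPS = 0.75
From S(6500) = 1445: −a + 0.25(6500) = 1445, so a = 1625 − 1445 = 180
Break-even (S = 0): Y = a/MPS = 180/0.25 = 720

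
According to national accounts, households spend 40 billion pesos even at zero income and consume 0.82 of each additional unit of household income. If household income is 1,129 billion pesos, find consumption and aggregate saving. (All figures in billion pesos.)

C = 40 + 0.82(1129) = 40 + 925.78 = 965.78
S = Y − C = 1129 − 965.78 = 163.22

C = 965.78; S = 163.22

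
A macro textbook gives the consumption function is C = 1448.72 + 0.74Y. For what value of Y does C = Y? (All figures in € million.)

Y = 5572

At break-even, C = Y: 1448.72 + 0.74Y = Y
0.26Y = 1448.72, so Y = 1448.72/0.26 = 5572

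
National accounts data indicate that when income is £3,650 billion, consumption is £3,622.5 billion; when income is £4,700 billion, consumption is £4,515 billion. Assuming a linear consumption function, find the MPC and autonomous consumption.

MPC = ΔC/ΔY = (4515 − 3622.5)/(4700 − 3650) = 892.5/1050 = 0.85
a = C − MPC·Y = 3622.5 − 0.85(3650) = 3622.5 − 3102.5 = 520

MPC = 0.85; a = 520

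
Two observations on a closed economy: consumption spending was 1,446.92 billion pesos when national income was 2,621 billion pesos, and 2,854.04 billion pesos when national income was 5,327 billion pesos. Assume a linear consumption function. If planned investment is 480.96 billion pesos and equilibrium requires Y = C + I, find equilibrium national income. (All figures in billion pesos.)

Y = 1177

MPC = (2854.04 − 1446.92)/(5327 − 2621) = 1407.12/2706 = 0.52
a = 1446.92 − 0.52(2621) = 84
Equilibrium: Y = 84 + 0.52Y + 480.96
0.48Y = 564.96, so Y = 564.96/0.48 = 1177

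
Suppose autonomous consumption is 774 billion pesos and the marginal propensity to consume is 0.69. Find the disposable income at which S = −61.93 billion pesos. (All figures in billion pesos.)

S = Y − C = -774 + 0.31Y
-774 + 0.31Y = -61.93, so 0.31Y = 712.07 and Y = 2297

Y = 2297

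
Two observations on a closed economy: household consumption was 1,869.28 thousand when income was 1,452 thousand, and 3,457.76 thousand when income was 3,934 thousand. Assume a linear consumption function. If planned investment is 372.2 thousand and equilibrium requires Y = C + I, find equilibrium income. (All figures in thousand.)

MPC = (3457.76 − 1869.28)/(3934 − 1452) = 1588.48/2482 = 0.64
a = 1869.28 − 0.64(1452) = 940
Equilibrium: Y = 940 + 0.64Y + 372.2
0.36Y = 1312.2, so Y = 1312.2/0.36 = 3645

Y = 3645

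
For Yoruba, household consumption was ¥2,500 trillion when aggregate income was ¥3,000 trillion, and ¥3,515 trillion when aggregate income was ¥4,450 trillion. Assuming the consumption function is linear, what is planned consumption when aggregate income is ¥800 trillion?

C = 960

MPC = (3515 − 2500)/(4450 − 3000) = 1015/1450 = 0.7
a = 2500 − 0.7(3000) = 2500 − 2100 = 400
C = 400 + 0.7(800) = 400 + 560 = 960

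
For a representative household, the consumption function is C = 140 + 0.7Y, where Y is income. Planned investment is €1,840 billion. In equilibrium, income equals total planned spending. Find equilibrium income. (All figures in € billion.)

Y = 6600

Y = C + I = 140 + 0.7Y + 1840
Y − 0.7Y = 1980
0.3Y = 1980, so Y = 1980/0.3 = 6600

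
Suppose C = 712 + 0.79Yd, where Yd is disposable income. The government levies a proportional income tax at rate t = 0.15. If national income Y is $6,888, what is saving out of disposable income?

Yd = (1 − 0.15)(6888) = 0.85(6888) = 5854.8
C = 712 + 0.79(5854.8) = 712 + 4625.292 = 5337.292
S = Yd − C = 5854.8 − 5337.292 = 517.508

S = 517.508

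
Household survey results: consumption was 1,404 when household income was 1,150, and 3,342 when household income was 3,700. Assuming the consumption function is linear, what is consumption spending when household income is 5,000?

C = 4330

MPC = (3342 − 1404)/(3700 − 1150) = 1938/2550 = 0.76
a = 1404 − 0.76(1150) = 1404 − 874 = 530
C = 530 + 0.76(5000) = 530 + 3800 = 4330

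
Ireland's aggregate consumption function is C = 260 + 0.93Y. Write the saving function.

S = -260 + 0.07Y

S = Y − C = Y − (260 + 0.93Y) = -260 + (1 − 0.93)Y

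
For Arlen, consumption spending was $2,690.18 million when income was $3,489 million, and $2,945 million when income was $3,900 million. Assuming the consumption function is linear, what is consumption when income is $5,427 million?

C = 3891.74

MPC = (2945 − 2690.18)/(3900 − 3489) = 254.82/411 = 0.62
a = 2690.18 − 0.62(3489) = 2690.18 − 2163.18 = 527
C = 527 + 0.62(5427) = 527 + 3364.74 = 3891.74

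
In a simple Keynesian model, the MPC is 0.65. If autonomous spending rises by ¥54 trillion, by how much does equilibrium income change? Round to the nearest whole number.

The multiplier is 1/(1 − MPC) = 1/0.35.
ΔY = 54/0.35 = 154.29 ≈ 154

ΔY ≈ 154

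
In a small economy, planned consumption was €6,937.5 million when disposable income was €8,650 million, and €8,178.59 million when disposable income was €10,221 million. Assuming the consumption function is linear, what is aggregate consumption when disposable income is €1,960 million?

MPC = (8178.59 − 6937.5)/(10221 − 8650) = 1241.09/1571 = 0.79
a = 6937.5 − 0.79(8650) = 6937.5 − 6833.5 = 104
C = 104 + 0.79(1960) = 104 + 1548.4 = 1652.4

C = 1652.4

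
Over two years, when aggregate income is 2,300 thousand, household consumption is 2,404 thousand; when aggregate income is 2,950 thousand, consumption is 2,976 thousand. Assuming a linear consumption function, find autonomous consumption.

a = 380

MPC = ΔC/ΔY = (2976 − 2404)/(2950 − 2300) = 572/650 = 0.88
a = C − MPC·Y = 2404 − 0.88(2300) = 2404 − 2024 = 380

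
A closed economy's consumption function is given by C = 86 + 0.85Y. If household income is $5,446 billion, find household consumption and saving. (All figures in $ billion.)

C = 4715.1; S = 730.9

C = 86 + 0.85(5446) = 86 + 4629.1 = 4715.1
S = Y − C = 5446 − 4715.1 = 730.9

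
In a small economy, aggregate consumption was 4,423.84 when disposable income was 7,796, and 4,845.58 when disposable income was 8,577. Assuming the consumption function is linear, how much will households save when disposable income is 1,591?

S = 517.86

MPC = (4845.58 − 4423.84)/(8577 − 7796) = 421.74/781 = 0.54
a = 4423.84 − 0.54(7796) = 4423.84 − 4209.84 = 214
C = 214 + 0.54(1591) = 1073.14
S = 1591 − 1073.14 = 517.86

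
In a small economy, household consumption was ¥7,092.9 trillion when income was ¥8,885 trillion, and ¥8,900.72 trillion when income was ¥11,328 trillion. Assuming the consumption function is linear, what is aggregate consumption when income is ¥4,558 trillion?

MPC = (8900.72 − 7092.9)/(11328 − 8885) = 1807.82/2443 = 0.74
a = 7092.9 − 0.74(8885) = 7092.9 − 6574.9 = 518
C = 518 + 0.74(4558) = 518 + 3372.92 = 3890.92

C = 3890.92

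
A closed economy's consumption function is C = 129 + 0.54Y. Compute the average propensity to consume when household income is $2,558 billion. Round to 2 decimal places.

APC = 0.59

C = 129 + 0.54(2558) = 1510.32
APC = C/Y = 1510.32/2558 = 0.59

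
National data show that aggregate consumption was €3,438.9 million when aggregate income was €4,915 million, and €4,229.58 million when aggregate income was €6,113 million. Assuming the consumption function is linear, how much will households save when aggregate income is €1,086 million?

S = 174.24

MPC = (4229.58 − 3438.9)/(6113 − 4915) = 790.68/1198 = 0.66
a = 3438.9 − 0.66(4915) = 3438.9 − 3243.9 = 195
C = 195 + 0.66(1086) = 911.76
S = 1086 − 911.76 = 174.24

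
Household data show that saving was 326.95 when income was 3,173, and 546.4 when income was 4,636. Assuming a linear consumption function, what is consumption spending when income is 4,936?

C = 4344.6

MPS = ΔS/ΔY = (546.4 − 326.95)/(4636 − 3173) = 219.45/1463 = 0.15
MPC = 1 − MPS = 0.85
Autonomous saving = 326.95 − 0.15(3173) = -149, so a = 149
C = 149 + 0.85(4936) = 149 + 4195.6 = 4344.6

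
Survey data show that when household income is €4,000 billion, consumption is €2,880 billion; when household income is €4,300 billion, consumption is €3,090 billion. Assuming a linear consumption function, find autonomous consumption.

MPC = ΔC/ΔY = (3090 − 2880)/(4300 − 4000) = 210/300 = 0.7
a = C − MPC·Y = 2880 − 0.7(4000) = 2880 − 2800 = 80

a = 80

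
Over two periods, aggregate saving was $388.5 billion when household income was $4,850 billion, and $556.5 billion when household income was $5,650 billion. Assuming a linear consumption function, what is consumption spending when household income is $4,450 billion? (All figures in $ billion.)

MPS = ΔS/ΔY = (556.5 − 388.5)/(5650 − 4850) = 168/800 = 0.21
MPC = 1 − MPS = 0.79
Autonomous saving = 388.5 − 0.21(4850) = -630, so a = 630
C = 630 + 0.79(4450) = 630 + 3515.5 = 4145.5

C = 4145.5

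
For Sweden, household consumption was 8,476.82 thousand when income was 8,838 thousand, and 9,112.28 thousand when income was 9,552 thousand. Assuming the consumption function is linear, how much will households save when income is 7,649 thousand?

S = 230.39

MPC = (9112.28 − 8476.82)/(9552 − 8838) = 635.46/714 = 0.89
a = 8476.82 − 0.89(8838) = 8476.82 − 7865.82 = 611
C = 611 + 0.89(7649) = 7418.61
S = 7649 − 7418.61 = 230.39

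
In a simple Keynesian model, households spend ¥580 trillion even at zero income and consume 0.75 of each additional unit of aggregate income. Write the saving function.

S = Y − C = Y − (580 + 0.75Y) = -580 + (1 − 0.75)Y

S = -580 + 0.25Y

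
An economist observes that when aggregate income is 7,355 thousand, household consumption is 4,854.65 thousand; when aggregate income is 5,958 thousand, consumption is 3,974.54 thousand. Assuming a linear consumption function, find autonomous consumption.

MPC = ΔC/ΔY = (4854.65 − 3974.54)/(7355 − 5958) = 880.11/1397 = 0.63
a = C − MPC·Y = 3974.54 − 0.63(5958) = 3974.54 − 3753.54 = 221

a = 221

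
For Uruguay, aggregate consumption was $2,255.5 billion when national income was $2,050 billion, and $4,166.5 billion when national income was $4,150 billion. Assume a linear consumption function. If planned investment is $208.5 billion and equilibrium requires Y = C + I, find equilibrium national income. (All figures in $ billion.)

Y = 6650

MPC = (4166.5 − 2255.5)/(4150 − 2050) = 1911/2100 = 0.91
a = 2255.5 − 0.91(2050) = 390
Equilibrium: Y = 390 + 0.91Y + 208.5
0.09Y = 598.5, so Y = 598.5/0.09 = 6650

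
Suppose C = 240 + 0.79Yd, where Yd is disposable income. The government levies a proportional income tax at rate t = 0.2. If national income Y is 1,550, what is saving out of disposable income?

S = 20.4

Yd = (1 − 0.2)(1550) = 0.8(1550) = 1240
C = 240 + 0.79(1240) = 240 + 979.6 = 1219.6
S = Yd − C = 1240 − 1219.6 = 20.4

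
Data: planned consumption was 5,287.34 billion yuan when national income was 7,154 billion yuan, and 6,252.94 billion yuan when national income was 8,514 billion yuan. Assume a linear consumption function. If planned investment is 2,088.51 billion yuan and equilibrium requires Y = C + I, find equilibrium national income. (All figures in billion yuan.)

Y = 7919

MPC = (6252.94 − 5287.34)/(8514 − 7154) = 965.6/1360 = 0.71
a = 5287.34 − 0.71(7154) = 208
Equilibrium: Y = 208 + 0.71Y + 2088.51
0.29Y = 2296.51, so Y = 2296.51/0.29 = 7919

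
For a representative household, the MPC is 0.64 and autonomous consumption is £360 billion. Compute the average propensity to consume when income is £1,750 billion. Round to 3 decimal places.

APC = 0.846

C = 360 + 0.64(1750) = 1480
APC = C/Y = 1480/1750 = 0.846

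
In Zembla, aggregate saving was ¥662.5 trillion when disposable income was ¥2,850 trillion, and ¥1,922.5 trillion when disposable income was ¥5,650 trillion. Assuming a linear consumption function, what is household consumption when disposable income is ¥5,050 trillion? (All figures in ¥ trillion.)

C = 3397.5

MPS = ΔS/ΔY = (1922.5 − 662.5)/(5650 − 2850) = 1260/2800 = 0.45
MPC = 1 − MPS = 0.55
Autonomous saving = 662.5 − 0.45(2850) = -620, so a = 620
C = 620 + 0.55(5050) = 620 + 2777.5 = 3397.5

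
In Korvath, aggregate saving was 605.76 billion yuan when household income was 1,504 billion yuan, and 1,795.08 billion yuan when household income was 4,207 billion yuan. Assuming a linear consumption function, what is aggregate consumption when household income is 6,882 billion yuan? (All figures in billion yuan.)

C = 3909.92

MPS = ΔS/ΔY = (1795.08 − 605.76)/(4207 − 1504) = 1189.32/2703 = 0.44
MPC = 1 − MPS = 0.56
Autonomous saving = 605.76 − 0.44(1504) = -56, so a = 56
C = 56 + 0.56(6882) = 56 + 3853.92 = 3909.92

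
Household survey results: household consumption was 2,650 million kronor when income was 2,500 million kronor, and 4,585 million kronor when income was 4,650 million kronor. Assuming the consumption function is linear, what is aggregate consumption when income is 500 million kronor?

MPC = (4585 − 2650)/(4650 − 2500) = 1935/2150 = 0.9
a = 2650 − 0.9(2500) = 2650 − 2250 = 400
C = 400 + 0.9(500) = 400 + 450 = 850

C = 850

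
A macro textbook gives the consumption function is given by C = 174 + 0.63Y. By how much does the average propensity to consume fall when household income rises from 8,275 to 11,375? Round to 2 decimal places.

At Y = 8275: C = 174 + 0.63(8275) = 5387.25, APC = 5387.25/8275 = 0.651
At Y = 11375: C = 7340.25, APC = 7340.25/11375 = 0.645
Fall in APC = 0.651 − 0.645 = 0.006 ≈ 0.01

ΔAPC = 0.01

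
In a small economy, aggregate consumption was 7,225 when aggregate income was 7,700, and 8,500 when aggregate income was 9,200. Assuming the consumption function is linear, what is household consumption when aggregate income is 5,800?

MPC = (8500 − 7225)/(9200 − 7700) = 1275/1500 = 0.85
a = 7225 − 0.85(7700) = 7225 − 6545 = 680
C = 680 + 0.85(5800) = 680 + 4930 = 5610

C = 5610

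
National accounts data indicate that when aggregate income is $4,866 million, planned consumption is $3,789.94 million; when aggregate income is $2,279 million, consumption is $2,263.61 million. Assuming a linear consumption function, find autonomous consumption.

a = 919

MPC = ΔC/ΔY = (3789.94 − 2263.61)/(4866 − 2279) = 1526.33/2587 = 0.59
a = C − MPC·Y = 2263.61 − 0.59(2279) = 2263.61 − 1344.61 = 919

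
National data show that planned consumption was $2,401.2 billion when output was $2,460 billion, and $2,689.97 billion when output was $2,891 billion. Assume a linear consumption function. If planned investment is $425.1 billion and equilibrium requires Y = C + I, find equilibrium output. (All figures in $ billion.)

MPC = (2689.97 − 2401.2)/(2891 − 2460) = 288.77/431 = 0.67
a = 2401.2 − 0.67(2460) = 753
Equilibrium: Y = 753 + 0.67Y + 425.1
0.33Y = 1178.1, so Y = 1178.1/0.33 = 3570

Y = 3570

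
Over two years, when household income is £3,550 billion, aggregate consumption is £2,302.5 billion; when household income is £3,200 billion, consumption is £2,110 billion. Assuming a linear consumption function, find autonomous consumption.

MPC = ΔC/ΔY = (2302.5 − 2110)/(3550 − 3200) = 192.5/350 = 0.55
a = C − MPC·Y = 2110 − 0.55(3200) = 2110 − 1760 = 350

a = 350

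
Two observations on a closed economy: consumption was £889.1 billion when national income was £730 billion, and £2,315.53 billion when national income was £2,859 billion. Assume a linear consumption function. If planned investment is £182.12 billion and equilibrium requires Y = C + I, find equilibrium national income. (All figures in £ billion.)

Y = 1764

MPC = (2315.53 − 889.1)/(2859 − 730) = 1426.43/2129 = 0.67
a = 889.1 − 0.67(730) = 400
Equilibrium: Y = 400 + 0.67Y + 182.12
0.33Y = 582.12, so Y = 582.12/0.33 = 1764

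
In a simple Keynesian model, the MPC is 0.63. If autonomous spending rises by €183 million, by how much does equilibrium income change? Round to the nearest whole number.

The multiplier is 1/(1 − MPC) = 1/0.37.
ΔY = 183/0.37 = 494.59 ≈ 495

ΔY ≈ 495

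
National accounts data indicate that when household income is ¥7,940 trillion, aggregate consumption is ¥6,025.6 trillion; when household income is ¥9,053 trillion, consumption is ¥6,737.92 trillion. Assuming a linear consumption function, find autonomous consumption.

a = 944

MPC = ΔC/ΔY = (6737.92 − 6025.6)/(9053 − 7940) = 712.32/1113 = 0.64
a = C − MPC·Y = 6025.6 − 0.64(7940) = 6025.6 − 5081.6 = 944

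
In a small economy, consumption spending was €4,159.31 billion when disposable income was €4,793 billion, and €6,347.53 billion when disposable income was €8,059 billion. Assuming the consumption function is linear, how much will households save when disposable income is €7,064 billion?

S = 1383.12

MPC = (6347.53 − 4159.31)/(8059 − 4793) = 2188.22/3266 = 0.67
a = 4159.31 − 0.67(4793) = 4159.31 − 3211.31 = 948
C = 948 + 0.67(7064) = 5680.88
S = 7064 − 5680.88 = 1383.12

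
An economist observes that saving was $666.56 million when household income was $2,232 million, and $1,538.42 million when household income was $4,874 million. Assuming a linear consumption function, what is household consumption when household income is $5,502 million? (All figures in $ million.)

C = 3756.34

MPS = ΔS/ΔY = (1538.42 − 666.56)/(4874 − 2232) = 871.86/2642 = 0.33
MPC = 1 − MPS = 0.67
Autonomous saving = 666.56 − 0.33(2232) = -70, so a = 70
C = 70 + 0.67(5502) = 70 + 3686.34 = 3756.34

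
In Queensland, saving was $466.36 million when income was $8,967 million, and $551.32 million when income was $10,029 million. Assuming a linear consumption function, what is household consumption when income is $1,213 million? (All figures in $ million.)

C = 1366.96

MPS = ΔS/ΔY = (551.32 − 466.36)/(10029 − 8967) = 84.96/1062 = 0.08
MPC = 1 − MPS = 0.92
Autonomous saving = 466.36 − 0.08(8967) = -251, so a = 251
C = 251 + 0.92(1213) = 251 + 1115.96 = 1366.96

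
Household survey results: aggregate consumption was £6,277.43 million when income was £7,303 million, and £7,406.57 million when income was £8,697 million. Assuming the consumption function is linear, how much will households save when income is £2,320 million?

MPC = (7406.57 − 6277.43)/(8697 − 7303) = 1129.14/1394 = 0.81
a = 6277.43 − 0.81(7303) = 6277.43 − 5915.43 = 362
C = 362 + 0.81(2320) = 2241.2
S = 2320 − 2241.2 = 78.8

S = 78.8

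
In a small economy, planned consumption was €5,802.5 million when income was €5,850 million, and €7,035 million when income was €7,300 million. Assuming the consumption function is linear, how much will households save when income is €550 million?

S = -747.5

MPC = (7035 − 5802.5)/(7300 − 5850) = 1232.5/1450 = 0.85
a = 5802.5 − 0.85(5850) = 5802.5 − 4972.5 = 830
C = 830 + 0.85(550) = 1297.5
S = 550 − 1297.5 = -747.5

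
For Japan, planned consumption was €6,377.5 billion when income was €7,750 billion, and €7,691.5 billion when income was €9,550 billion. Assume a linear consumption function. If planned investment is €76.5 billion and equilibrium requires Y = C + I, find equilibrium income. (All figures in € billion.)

Y = 2950

MPC = (7691.5 − 6377.5)/(9550 − 7750) = 1314/1800 = 0.73
a = 6377.5 − 0.73(7750) = 720
Equilibrium: Y = 720 + 0.73Y + 76.5
0.27Y = 796.5, so Y = 796.5/0.27 = 2950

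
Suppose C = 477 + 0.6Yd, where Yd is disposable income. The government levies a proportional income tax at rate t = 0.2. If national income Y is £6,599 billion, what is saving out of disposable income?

S = 1634.68

Yd = (1 − 0.2)(6599) = 0.8(6599) = 5279.2
C = 477 + 0.6(5279.2) = 477 + 3167.52 = 3644.52
S = Yd − C = 5279.2 − 3644.52 = 1634.68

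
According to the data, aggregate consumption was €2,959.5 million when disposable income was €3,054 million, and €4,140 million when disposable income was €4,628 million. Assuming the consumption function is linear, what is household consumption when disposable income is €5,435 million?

C = 4745.25

MPC = (4140 − 2959.5)/(4628 − 3054) = 1180.5/1574 = 0.75
a = 2959.5 − 0.75(3054) = 2959.5 − 2290.5 = 669
C = 669 + 0.75(5435) = 669 + 4076.25 = 4745.25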